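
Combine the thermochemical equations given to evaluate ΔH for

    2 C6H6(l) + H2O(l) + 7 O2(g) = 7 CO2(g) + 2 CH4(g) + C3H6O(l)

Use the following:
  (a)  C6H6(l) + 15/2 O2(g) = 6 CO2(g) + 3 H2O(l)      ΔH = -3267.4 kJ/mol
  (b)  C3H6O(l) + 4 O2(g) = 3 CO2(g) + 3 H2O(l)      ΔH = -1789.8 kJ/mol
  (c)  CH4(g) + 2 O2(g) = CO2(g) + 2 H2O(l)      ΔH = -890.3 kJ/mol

(a) × 2 (scale by 2 for the 2 C6H6(l)): (2)·(-3267.4) = -6534.8 kJ/mol
(b) reversed (C3H6O(l) must end up as a product): +1789.8 kJ/mol
(c) reversed and × 2 (CH4(g) must end up as a product; ×2 to match 2 CH4(g) in the target): (-2)·(-890.3) = +1780.6 kJ/mol
Summing the manipulated equations, ΔH = (2)·(-3267.4) + (-1)·(-1789.8) + (-2)·(-890.3) = -2964.4 kJ/mol

ΔH = -2964.4 kJ/mol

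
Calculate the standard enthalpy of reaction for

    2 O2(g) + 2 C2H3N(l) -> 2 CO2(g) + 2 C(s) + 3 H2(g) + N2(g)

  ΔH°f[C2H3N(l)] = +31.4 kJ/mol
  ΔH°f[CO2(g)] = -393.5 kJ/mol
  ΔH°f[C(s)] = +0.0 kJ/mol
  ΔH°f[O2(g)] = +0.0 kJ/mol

ΔH°rxn = -849.8 kJ/mol

Products: 2·(-393.5) + 2·(+0.0) + 3·(+0.0) + 1·(+0.0) = -787.0
Reactants: 2·(+0.0) + 2·(+31.4) = +62.8
ΔH°rxn = (-787.0) − (+62.8) = -849.8 kJ/mol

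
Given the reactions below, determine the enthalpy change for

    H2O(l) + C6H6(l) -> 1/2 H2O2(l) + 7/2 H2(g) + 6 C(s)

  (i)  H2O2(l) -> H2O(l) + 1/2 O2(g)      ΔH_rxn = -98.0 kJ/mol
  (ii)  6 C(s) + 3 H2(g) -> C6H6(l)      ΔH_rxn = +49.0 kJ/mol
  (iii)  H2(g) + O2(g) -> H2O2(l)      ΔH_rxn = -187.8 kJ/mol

(i) reversed (reverse to put H2O(l) on the reactant side): +98.0 kJ/mol
(ii) reversed (C6H6(l) must end up as a reactant): -49.0 kJ/mol
(iii) reversed and × 1/2: (-1/2)·(-187.8) = +93.9 kJ/mol
ΔH_rxn = (-1)·(-98.0) + (-1)·(+49.0) + (-1/2)·(-187.8) = 142.9 kJ/mol

ΔH_rxn = 142.9 kJ/mol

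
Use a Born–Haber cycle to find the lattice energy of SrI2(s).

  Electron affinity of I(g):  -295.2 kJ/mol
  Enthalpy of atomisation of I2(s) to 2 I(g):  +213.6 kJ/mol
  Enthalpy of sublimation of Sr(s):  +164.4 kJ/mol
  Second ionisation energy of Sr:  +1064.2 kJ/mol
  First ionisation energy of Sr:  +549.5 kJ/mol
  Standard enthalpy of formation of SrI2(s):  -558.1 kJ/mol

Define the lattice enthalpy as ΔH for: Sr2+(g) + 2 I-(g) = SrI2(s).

U = -1959.4 kJ/mol

ΔHf° = 1·ΔHsub + 1·(ΣIE) + 1·D(I2) + 2·EA + U
-558.1 = 1·(+164.4) + 1·(+1613.7) + 1·(+213.6) + 2·(-295.2) + U
U = -558.1 − (+1401.3) = -1959.4 kJ/mol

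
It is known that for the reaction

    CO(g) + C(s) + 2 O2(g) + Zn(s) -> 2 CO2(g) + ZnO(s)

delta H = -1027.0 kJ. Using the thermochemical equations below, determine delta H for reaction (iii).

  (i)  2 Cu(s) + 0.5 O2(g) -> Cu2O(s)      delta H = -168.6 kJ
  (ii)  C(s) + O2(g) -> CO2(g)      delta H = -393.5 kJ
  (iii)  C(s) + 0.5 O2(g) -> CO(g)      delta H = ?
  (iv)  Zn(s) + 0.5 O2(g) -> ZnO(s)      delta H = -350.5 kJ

delta H = -110.5 kJ

(i): not needed (Cu(s) appears nowhere else).
(ii) × 2 (×2 to match 2 CO2(g) in the target): (2)·(-393.5) = -787.0 kJ
(iii) reversed (reverse to put CO(g) on the reactant side): contributes −x
(iv) as written (ZnO(s) already on the product side): -350.5 kJ
-1027.0 = (-787.0) + (-350.5) − x
x = (-1027.0 − (-1137.5)) / (-1) = -110.5 kJ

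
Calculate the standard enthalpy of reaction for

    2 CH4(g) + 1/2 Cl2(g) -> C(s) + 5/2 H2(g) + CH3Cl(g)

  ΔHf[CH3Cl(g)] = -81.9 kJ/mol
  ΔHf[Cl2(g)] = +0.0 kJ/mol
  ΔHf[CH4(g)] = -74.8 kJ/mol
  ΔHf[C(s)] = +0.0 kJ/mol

Products: 1·(+0.0) + 5/2·(+0.0) + 1·(-81.9) = -81.9
Reactants: 2·(-74.8) + 1/2·(+0.0) = -149.6
ΔH°rxn = (-81.9) − (-149.6) = 67.7 kJ/mol

ΔH°rxn = 67.7 kJ/mol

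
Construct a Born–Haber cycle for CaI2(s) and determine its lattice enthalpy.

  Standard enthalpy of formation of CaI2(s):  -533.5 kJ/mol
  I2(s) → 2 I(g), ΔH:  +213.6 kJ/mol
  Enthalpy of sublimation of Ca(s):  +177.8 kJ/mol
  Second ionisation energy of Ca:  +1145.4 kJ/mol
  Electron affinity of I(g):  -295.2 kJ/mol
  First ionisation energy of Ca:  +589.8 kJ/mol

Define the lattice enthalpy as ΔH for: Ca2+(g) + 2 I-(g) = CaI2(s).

ΔHf° = 1·ΔHsub + 1·(ΣIE) + 1·D(I2) + 2·EA + U
-533.5 = 1·(+177.8) + 1·(+1735.2) + 1·(+213.6) + 2·(-295.2) + U
U = -533.5 − (+1536.2) = -2069.7 kJ/mol

U = -2069.7 kJ/mol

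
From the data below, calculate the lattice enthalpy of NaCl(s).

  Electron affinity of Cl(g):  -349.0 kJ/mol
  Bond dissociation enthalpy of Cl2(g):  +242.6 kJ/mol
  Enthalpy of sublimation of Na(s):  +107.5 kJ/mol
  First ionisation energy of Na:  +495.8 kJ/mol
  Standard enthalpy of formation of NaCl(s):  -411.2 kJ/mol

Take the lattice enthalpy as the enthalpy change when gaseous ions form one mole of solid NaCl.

U = -786.8 kJ/mol

ΔHf° = 1·ΔHsub + 1·(ΣIE) + 1/2·D(Cl2) + 1·EA + U
-411.2 = 1·(+107.5) + 1·(+495.8) + 1/2·(+242.6) + 1·(-349.0) + U
U = -411.2 − (+375.6) = -786.8 kJ/mol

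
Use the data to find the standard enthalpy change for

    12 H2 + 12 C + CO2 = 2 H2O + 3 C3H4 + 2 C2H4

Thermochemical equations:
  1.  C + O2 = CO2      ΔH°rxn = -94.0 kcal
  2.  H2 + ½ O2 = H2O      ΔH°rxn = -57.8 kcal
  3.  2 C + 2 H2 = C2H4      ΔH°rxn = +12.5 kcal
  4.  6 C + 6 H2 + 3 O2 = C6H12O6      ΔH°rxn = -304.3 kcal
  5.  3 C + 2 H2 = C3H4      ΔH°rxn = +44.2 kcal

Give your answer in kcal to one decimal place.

eq. 1 reversed (reverse to put CO2 on the reactant side): +94.0 kcal
eq. 2 × 2 (×2 to match 2 H2O in the target): (2)·(-57.8) = -115.6 kcal
eq. 3 × 2 (scale by 2 for the 2 C2H4): (2)·(+12.5) = +25.0 kcal
eq. 4: not needed (C6H12O6 appears nowhere else).
eq. 5 × 3 (scale by 3 for the 3 C3H4): (3)·(+44.2) = +132.6 kcal
Summing the manipulated equations, ΔH°rxn = (+94.0) + (-115.6) + (+25.0) + (+132.6) = 136.0 kcal

ΔH°rxn = 136.0 kcal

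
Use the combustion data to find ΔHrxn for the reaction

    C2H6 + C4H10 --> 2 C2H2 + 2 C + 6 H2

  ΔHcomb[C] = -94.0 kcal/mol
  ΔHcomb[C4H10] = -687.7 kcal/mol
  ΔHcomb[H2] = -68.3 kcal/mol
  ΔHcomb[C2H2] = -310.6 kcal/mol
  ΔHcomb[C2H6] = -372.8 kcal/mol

ΔHrxn = 158.5 kcal/mol

Using ΔH = Σ nΔHc°(reactants) − Σ nΔHc°(products):
= [1·(-372.8) + 1·(-687.7)] − [2·(-310.6) + 2·(-94.0) + 6·(-68.3)]
= 158.5 kcal/mol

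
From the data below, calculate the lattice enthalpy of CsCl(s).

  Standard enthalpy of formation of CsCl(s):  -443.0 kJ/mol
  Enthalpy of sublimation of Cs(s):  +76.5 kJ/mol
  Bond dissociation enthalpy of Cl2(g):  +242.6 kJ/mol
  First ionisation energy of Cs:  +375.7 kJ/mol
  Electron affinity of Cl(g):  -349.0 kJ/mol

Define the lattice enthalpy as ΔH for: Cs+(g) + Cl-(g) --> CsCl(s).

ΔHf° = 1·ΔHsub + 1·(ΣIE) + 1/2·D(Cl2) + 1·EA + U
-443.0 = 1·(+76.5) + 1·(+375.7) + 1/2·(+242.6) + 1·(-349.0) + U
U = -443.0 − (+224.5) = -667.5 kJ/mol

U = -667.5 kJ/mol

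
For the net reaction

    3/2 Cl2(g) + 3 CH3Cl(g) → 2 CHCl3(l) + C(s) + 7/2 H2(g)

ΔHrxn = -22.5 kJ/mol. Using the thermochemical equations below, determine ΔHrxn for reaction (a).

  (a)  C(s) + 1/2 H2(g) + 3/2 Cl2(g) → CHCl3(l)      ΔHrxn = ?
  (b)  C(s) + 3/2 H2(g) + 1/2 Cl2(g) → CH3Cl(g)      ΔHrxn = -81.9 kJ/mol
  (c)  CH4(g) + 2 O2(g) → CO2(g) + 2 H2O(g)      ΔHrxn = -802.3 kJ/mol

(a) × 2: contributes 2·x
(b) reversed and × 3: (-3)·(-81.9) = +245.7 kJ/mol
(c): not needed.
-22.5 = (+245.7) + 2·x
x = (-22.5 − (+245.7)) / (2) = -134.1 kJ/mol

ΔHrxn = -134.1 kJ/mol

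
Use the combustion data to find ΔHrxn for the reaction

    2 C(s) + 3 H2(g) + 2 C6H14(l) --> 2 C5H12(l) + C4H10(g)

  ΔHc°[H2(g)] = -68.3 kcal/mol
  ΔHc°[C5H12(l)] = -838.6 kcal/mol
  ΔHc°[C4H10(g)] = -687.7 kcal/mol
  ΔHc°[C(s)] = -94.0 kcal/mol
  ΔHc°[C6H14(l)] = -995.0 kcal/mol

ΔHrxn = -18.0 kcal/mol

With combustion enthalpies, reactants minus products:
= [2·(-94.0) + 3·(-68.3) + 2·(-995.0)] − [2·(-838.6) + 1·(-687.7)]
= -18.0 kcal/mol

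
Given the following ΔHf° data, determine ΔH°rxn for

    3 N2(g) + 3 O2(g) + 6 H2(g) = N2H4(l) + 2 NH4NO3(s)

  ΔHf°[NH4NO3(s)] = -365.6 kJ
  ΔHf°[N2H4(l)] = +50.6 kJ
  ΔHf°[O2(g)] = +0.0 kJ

Products: 1·(+50.6) + 2·(-365.6) = -680.6
Reactants: 3·(+0.0) + 3·(+0.0) + 6·(+0.0) = +0.0
ΔH°rxn = (-680.6) − (+0.0) = -680.6 kJ

ΔH°rxn = -680.6 kJ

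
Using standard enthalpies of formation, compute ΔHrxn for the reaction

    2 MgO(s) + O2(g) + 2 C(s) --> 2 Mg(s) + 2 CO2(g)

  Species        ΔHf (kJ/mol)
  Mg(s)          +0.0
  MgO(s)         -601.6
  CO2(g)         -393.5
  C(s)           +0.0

ΔHrxn = 416.2 kJ/mol

Products: 2·(+0.0) + 2·(-393.5) = -787.0
Reactants: 2·(-601.6) + 1·(+0.0) + 2·(+0.0) = -1203.2
ΔHrxn = (-787.0) − (-1203.2) = 416.2 kJ/mol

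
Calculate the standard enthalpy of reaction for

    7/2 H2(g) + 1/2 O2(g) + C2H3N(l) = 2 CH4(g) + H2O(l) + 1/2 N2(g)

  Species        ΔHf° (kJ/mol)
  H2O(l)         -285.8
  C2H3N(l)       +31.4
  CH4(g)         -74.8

ΔH° = -466.8 kJ/mol

ΔH°rxn = Σ nΔHf°(products) − Σ nΔHf°(reactants).
Products: 2·(-74.8) + 1·(-285.8) + 1/2·(+0.0) = -435.4
Reactants: 7/2·(+0.0) + 1/2·(+0.0) + 1·(+31.4) = +31.4
ΔH° = (-435.4) − (+31.4) = -466.8 kJ/mol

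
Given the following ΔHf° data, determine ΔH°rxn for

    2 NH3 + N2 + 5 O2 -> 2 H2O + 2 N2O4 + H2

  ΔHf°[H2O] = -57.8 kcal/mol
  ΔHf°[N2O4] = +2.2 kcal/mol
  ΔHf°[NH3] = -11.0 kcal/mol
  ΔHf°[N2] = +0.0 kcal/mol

ΔH°rxn = -89.2 kcal/mol

Products: 2·(-57.8) + 2·(+2.2) + 1·(+0.0) = -111.2
Reactants: 2·(-11.0) + 1·(+0.0) + 5·(+0.0) = -22.0
ΔH°rxn = (-111.2) − (-22.0) = -89.2 kcal/mol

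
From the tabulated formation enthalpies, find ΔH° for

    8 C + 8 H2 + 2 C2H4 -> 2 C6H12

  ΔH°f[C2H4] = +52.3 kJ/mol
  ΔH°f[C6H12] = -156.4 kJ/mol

Products: 2·(-156.4) = -312.8
Reactants: 8·(+0.0) + 8·(+0.0) + 2·(+52.3) = +104.6
ΔH° = (-312.8) − (+104.6) = -417.4 kJ/mol

ΔH° = -417.4 kJ/mol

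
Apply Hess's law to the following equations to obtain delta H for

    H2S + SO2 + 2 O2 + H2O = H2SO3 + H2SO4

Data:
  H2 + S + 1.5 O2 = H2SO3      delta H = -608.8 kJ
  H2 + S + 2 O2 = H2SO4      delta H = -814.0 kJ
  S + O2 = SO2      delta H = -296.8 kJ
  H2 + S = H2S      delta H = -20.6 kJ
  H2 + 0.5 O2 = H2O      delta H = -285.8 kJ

delta H = -819.6 kJ

equation 1 as written (H2SO3 already on the product side): -608.8 kJ
equation 2 as written (H2SO4 already on the product side): -814.0 kJ
equation 3 reversed (reverse to put SO2 on the reactant side): +296.8 kJ
equation 4 reversed (H2S must end up as a reactant): +20.6 kJ
equation 5 reversed (H2O must end up as a reactant): +285.8 kJ
delta H = (1)·(-608.8) + (1)·(-814.0) + (-1)·(-296.8) + (-1)·(-20.6) + (-1)·(-285.8) = -819.6 kJ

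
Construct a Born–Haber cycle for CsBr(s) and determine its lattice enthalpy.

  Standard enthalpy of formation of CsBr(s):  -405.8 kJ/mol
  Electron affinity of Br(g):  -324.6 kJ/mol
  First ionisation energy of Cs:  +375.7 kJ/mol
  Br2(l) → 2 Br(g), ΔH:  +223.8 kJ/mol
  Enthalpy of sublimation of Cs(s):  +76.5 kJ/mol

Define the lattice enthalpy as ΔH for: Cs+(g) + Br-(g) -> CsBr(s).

ΔHf° = 1·ΔHsub + 1·(ΣIE) + 1/2·D(Br2) + 1·EA + U
-405.8 = 1·(+76.5) + 1·(+375.7) + 1/2·(+223.8) + 1·(-324.6) + U
U = -405.8 − (+239.5) = -645.3 kJ/mol

U = -645.3 kJ/mol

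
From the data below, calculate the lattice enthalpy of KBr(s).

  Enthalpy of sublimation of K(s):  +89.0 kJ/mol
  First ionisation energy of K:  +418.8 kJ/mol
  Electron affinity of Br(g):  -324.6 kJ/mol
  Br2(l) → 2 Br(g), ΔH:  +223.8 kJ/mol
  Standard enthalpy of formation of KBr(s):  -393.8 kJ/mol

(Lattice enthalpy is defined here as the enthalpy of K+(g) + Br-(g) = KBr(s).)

U = -688.9 kJ/mol

ΔHf° = 1·ΔHsub + 1·(ΣIE) + 1/2·D(Br2) + 1·EA + U
-393.8 = 1·(+89.0) + 1·(+418.8) + 1/2·(+223.8) + 1·(-324.6) + U
U = -393.8 − (+295.1) = -688.9 kJ/mol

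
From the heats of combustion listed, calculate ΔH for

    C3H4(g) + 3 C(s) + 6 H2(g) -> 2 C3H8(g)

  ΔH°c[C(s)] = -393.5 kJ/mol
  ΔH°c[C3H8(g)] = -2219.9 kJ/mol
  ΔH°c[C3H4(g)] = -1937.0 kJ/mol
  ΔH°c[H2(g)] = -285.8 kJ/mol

Using ΔH = Σ nΔHc°(reactants) − Σ nΔHc°(products):
= [1·(-1937.0) + 3·(-393.5) + 6·(-285.8)] − [2·(-2219.9)]
= -392.5 kJ/mol

ΔH = -392.5 kJ/mol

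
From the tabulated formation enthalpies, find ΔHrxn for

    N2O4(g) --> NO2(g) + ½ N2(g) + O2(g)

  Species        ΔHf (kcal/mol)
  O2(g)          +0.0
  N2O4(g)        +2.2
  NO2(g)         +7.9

ΔHrxn = 5.7 kcal/mol

ΔH°rxn = Σ nΔHf°(products) − Σ nΔHf°(reactants).
Products: 1·(+7.9) + 1/2·(+0.0) + 1·(+0.0) = +7.9
Reactants: 1·(+2.2) = +2.2
ΔHrxn = (+7.9) − (+2.2) = 5.7 kcal/mol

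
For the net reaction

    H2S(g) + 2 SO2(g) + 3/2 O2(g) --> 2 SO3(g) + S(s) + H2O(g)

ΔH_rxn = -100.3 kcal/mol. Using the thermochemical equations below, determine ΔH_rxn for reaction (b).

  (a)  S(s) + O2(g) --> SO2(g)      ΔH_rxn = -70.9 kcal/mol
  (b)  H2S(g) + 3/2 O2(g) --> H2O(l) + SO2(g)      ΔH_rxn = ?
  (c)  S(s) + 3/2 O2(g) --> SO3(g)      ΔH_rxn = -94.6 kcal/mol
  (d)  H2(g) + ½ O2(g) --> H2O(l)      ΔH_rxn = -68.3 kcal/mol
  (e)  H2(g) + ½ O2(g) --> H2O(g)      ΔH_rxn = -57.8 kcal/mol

ΔH_rxn = -134.3 kcal/mol

(a) reversed and × 3: (-3)·(-70.9) = +212.7 kcal/mol
(b) as written (H2S(g) already on the reactant side): contributes x
(c) × 2 (scale by 2 for the 2 SO3(g)): (2)·(-94.6) = -189.2 kcal/mol
(d) reversed: +68.3 kcal/mol
(e) as written (H2O(g) already on the product side): -57.8 kcal/mol
-100.3 = (+212.7) + (-189.2) + (+68.3) + (-57.8) + x
x = (-100.3 − (+34.0)) / (1) = -134.3 kcal/mol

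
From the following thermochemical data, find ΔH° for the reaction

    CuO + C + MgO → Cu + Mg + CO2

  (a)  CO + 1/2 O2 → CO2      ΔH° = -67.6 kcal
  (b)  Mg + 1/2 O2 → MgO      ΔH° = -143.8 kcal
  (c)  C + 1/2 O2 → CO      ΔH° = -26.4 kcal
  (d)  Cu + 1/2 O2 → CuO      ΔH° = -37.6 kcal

(a) as written: -67.6 kcal
(b) reversed: +143.8 kcal
(c) as written: -26.4 kcal
(d) reversed: +37.6 kcal
ΔH° = (-67.6) + (+143.8) + (-26.4) + (+37.6) = 87.4 kcal

ΔH° = 87.4 kcal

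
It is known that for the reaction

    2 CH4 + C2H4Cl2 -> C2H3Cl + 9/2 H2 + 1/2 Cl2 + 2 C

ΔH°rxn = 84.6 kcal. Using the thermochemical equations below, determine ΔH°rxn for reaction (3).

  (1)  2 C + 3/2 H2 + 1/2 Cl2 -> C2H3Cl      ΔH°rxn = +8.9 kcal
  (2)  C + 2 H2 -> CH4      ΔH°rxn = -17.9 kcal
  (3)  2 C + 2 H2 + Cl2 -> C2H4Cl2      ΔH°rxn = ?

ΔH°rxn = -39.9 kcal

(1) as written: +8.9 kcal
(2) reversed and × 2: (-2)·(-17.9) = +35.8 kcal
(3) reversed: contributes −x
+84.6 = (+8.9) + (+35.8) − x
x = (+84.6 − (+44.7)) / (-1) = -39.9 kcal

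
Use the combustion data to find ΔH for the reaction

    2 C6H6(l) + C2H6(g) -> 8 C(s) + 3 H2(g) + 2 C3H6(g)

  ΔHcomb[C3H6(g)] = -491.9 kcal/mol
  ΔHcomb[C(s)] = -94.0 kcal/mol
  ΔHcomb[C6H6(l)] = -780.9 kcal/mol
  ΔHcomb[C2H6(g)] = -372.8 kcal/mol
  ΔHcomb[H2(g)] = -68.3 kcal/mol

Using ΔH = Σ nΔHc°(reactants) − Σ nΔHc°(products):
= [2·(-780.9) + 1·(-372.8)] − [8·(-94.0) + 3·(-68.3) + 2·(-491.9)]
= 6.1 kcal/mol

ΔH = 6.1 kcal/mol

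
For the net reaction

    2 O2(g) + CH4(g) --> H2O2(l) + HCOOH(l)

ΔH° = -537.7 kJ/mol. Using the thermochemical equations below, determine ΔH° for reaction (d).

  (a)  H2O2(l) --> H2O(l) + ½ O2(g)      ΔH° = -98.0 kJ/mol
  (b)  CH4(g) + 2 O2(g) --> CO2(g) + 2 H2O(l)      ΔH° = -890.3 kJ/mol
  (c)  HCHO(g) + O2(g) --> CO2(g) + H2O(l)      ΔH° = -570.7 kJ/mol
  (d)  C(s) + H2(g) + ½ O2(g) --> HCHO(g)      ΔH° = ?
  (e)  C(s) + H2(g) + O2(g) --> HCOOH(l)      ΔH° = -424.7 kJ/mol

ΔH° = -108.6 kJ/mol

(a) reversed (H2O2(l) must end up as a product): +98.0 kJ/mol
(b) as written (CH4(g) already on the reactant side): -890.3 kJ/mol
(c) reversed: +570.7 kJ/mol
(d) reversed: contributes −x
(e) as written (HCOOH(l) already on the product side): -424.7 kJ/mol
-537.7 = (+98.0) + (-890.3) + (+570.7) + (-424.7) − x
x = (-537.7 − (-646.3)) / (-1) = -108.6 kJ/mol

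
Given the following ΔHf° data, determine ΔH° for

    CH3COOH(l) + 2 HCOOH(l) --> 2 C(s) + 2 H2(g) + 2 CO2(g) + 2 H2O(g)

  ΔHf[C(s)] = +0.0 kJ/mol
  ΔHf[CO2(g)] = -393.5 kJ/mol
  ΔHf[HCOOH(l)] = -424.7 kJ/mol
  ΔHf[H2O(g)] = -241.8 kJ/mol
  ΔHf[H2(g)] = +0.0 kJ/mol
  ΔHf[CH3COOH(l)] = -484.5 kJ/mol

Products: 2·(+0.0) + 2·(+0.0) + 2·(-393.5) + 2·(-241.8) = -1270.6
Reactants: 1·(-484.5) + 2·(-424.7) = -1333.9
ΔH° = (-1270.6) − (-1333.9) = 63.3 kJ/mol

ΔH° = 63.3 kJ/mol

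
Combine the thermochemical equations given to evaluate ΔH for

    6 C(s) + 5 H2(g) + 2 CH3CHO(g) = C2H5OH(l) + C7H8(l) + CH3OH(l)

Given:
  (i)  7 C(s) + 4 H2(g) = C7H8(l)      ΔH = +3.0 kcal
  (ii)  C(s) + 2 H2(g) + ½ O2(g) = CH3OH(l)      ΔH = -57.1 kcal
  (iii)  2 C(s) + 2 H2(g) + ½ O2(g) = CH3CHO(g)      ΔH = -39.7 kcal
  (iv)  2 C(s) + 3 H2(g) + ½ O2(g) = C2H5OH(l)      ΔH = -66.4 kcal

(i) as written: +3.0 kcal
(ii) as written: -57.1 kcal
(iii) reversed and × 2: (-2)·(-39.7) = +79.4 kcal
(iv) as written: -66.4 kcal
ΔH = (+3.0) + (-57.1) + (+79.4) + (-66.4) = -41.1 kcal

ΔH = -41.1 kcal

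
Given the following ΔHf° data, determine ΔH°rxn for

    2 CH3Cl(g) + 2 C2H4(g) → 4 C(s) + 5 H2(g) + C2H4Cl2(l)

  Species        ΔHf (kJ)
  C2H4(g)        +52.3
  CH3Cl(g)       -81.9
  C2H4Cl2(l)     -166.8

ΔH°rxn = -107.6 kJ

Products: 4·(+0.0) + 5·(+0.0) + 1·(-166.8) = -166.8
Reactants: 2·(-81.9) + 2·(+52.3) = -59.2
ΔH°rxn = (-166.8) − (-59.2) = -107.6 kJ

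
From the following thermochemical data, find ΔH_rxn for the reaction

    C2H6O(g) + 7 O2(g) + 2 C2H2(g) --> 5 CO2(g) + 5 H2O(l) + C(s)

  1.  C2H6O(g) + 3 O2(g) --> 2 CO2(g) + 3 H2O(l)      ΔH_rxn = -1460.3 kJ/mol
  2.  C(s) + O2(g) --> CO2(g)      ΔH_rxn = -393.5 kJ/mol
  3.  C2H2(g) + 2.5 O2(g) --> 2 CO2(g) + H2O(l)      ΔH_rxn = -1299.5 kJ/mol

ΔH_rxn = -3665.8 kJ/mol

eq. 1 as written: -1460.3 kJ/mol
eq. 2 reversed: +393.5 kJ/mol
eq. 3 × 2: (2)·(-1299.5) = -2599.0 kJ/mol
Summing the manipulated equations, ΔH_rxn = (1)·(-1460.3) + (-1)·(-393.5) + (2)·(-1299.5) = -3665.8 kJ/mol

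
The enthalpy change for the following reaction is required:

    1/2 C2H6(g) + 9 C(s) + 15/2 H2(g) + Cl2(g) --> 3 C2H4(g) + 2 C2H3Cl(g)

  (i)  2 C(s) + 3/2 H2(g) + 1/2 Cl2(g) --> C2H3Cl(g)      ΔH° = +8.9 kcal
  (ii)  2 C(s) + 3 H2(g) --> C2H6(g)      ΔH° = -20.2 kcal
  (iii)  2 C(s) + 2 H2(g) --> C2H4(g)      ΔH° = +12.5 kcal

(i) × 2: (2)·(+8.9) = +17.8 kcal
(ii) reversed and × 1/2: (-1/2)·(-20.2) = +10.1 kcal
(iii) × 3: (3)·(+12.5) = +37.5 kcal
By Hess's law, ΔH° = (+17.8) + (+10.1) + (+37.5) = 65.4 kcal

ΔH° = 65.4 kcal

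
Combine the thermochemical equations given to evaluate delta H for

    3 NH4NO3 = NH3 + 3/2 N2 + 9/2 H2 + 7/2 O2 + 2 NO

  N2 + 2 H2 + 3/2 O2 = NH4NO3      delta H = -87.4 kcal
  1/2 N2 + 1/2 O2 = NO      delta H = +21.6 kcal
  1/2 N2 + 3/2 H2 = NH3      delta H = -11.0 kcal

equation 1 reversed and × 3 (reverse to put NH4NO3 on the reactant side; scale by 3 for the 3 NH4NO3): (-3)·(-87.4) = +262.2 kcal
equation 2 × 2 (×2 to match 2 NO in the target): (2)·(+21.6) = +43.2 kcal
equation 3 as written (NH3 already on the product side): -11.0 kcal
Combining the equations, delta H = (-3)·(-87.4) + (2)·(+21.6) + (1)·(-11.0) = 294.4 kcal

delta H = 294.4 kcal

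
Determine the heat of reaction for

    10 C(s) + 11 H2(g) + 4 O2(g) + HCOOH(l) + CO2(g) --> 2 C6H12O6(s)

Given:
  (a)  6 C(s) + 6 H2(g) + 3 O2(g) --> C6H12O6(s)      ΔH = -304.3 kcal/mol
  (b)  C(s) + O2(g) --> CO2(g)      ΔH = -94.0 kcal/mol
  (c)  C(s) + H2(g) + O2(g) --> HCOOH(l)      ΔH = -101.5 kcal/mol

ΔH = -413.1 kcal/mol

(a) × 2: (2)·(-304.3) = -608.6 kcal/mol
(b) reversed: +94.0 kcal/mol
(c) reversed: +101.5 kcal/mol
Combining the equations, ΔH = (-608.6) + (+94.0) + (+101.5) = -413.1 kcal/mol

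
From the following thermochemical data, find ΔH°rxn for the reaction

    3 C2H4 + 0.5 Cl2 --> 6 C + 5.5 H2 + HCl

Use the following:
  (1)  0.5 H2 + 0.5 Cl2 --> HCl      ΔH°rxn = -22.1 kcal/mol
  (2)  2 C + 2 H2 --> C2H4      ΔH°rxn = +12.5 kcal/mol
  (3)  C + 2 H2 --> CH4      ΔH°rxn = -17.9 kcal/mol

(1) as written (HCl already on the product side): -22.1 kcal/mol
(2) reversed and × 3 (C2H4 must end up as a reactant; ×3 to match 3 C2H4 in the target): (-3)·(+12.5) = -37.5 kcal/mol
(3): not needed (CH4 appears nowhere else).
By Hess's law, ΔH°rxn = (-22.1) + (-37.5) = -59.6 kcal/mol

ΔH°rxn = -59.6 kcal/mol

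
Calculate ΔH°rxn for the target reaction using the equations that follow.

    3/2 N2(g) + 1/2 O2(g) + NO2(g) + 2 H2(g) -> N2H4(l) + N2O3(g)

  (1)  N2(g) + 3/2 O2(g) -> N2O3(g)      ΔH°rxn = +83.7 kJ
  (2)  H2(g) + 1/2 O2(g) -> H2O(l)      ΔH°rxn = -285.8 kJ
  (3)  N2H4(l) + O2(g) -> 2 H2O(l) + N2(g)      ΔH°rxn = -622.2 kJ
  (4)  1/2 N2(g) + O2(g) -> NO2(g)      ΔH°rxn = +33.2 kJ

(1) as written (N2O3(g) already on the product side): +83.7 kJ
(2) × 2 (scale by 2 for the 2 H2(g)): (2)·(-285.8) = -571.6 kJ
(3) reversed (reverse to put N2H4(l) on the product side): +622.2 kJ
(4) reversed (reverse to put NO2(g) on the reactant side): -33.2 kJ
By Hess's law, ΔH°rxn = (+83.7) + (-571.6) + (+622.2) + (-33.2) = 101.1 kJ

ΔH°rxn = 101.1 kJ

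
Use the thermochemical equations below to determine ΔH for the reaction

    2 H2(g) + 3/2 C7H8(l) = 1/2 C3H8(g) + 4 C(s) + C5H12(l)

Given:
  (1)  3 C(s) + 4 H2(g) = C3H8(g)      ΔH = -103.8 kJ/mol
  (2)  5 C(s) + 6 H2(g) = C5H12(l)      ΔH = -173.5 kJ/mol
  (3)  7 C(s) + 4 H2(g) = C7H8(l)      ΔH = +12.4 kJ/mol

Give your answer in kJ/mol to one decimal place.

(1) × 1/2: (1/2)·(-103.8) = -51.9 kJ/mol
(2) as written: -173.5 kJ/mol
(3) reversed and × 3/2: (-3/2)·(+12.4) = -18.6 kJ/mol
ΔH = (1/2)·(-103.8) + (1)·(-173.5) + (-3/2)·(+12.4) = -244.0 kJ/mol

ΔH = -244.0 kJ/mol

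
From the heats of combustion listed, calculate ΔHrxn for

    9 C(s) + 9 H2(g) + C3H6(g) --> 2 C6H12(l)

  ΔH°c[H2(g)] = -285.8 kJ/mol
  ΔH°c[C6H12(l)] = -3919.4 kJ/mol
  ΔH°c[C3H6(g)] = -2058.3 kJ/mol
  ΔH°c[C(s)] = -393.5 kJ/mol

ΔHrxn = -333.2 kJ/mol

Using ΔH = Σ nΔHc°(reactants) − Σ nΔHc°(products):
= [9·(-393.5) + 9·(-285.8) + 1·(-2058.3)] − [2·(-3919.4)]
= -333.2 kJ/mol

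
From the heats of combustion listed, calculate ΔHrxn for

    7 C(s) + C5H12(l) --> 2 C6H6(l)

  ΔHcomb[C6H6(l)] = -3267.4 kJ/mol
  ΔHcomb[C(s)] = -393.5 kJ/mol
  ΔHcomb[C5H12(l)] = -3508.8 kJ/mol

With combustion enthalpies, reactants minus products:
= [7·(-393.5) + 1·(-3508.8)] − [2·(-3267.4)]
= 271.5 kJ/mol

ΔHrxn = 271.5 kJ/mol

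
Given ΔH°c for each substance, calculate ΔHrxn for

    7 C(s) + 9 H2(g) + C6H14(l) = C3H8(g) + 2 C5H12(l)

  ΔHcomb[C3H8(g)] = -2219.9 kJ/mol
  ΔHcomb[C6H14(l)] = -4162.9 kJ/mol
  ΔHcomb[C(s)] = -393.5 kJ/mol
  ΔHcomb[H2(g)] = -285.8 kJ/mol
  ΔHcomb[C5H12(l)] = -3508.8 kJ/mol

Using ΔH = Σ nΔHc°(reactants) − Σ nΔHc°(products):
= [7·(-393.5) + 9·(-285.8) + 1·(-4162.9)] − [1·(-2219.9) + 2·(-3508.8)]
= -252.1 kJ/mol

ΔHrxn = -252.1 kJ/mol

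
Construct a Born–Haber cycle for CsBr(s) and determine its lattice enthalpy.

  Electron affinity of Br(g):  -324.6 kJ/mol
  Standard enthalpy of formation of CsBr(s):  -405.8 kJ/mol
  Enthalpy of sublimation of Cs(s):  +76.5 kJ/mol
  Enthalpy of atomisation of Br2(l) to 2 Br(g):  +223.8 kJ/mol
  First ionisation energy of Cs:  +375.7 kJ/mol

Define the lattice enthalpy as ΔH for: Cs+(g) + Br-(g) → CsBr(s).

ΔHf° = 1·ΔHsub + 1·(ΣIE) + 1/2·D(Br2) + 1·EA + U
-405.8 = 1·(+76.5) + 1·(+375.7) + 1/2·(+223.8) + 1·(-324.6) + U
U = -405.8 − (+239.5) = -645.3 kJ/mol

U = -645.3 kJ/mol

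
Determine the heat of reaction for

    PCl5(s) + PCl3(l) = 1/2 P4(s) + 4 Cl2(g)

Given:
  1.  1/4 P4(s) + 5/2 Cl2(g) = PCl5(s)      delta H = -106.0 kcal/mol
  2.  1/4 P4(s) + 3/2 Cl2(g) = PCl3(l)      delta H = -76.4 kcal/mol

delta H = 182.4 kcal/mol

eq. 1 reversed (PCl5(s) must end up as a reactant): +106.0 kcal/mol
eq. 2 reversed (PCl3(l) must end up as a reactant): +76.4 kcal/mol
delta H = (-1)·(-106.0) + (-1)·(-76.4) = 182.4 kcal/mol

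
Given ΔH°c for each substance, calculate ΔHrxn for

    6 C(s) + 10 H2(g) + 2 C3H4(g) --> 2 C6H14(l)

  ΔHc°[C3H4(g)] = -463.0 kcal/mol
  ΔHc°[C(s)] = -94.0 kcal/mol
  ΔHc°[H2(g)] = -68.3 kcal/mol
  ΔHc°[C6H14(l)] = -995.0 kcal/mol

Using ΔH = Σ nΔHc°(reactants) − Σ nΔHc°(products):
= [6·(-94.0) + 10·(-68.3) + 2·(-463.0)] − [2·(-995.0)]
= -183.0 kcal/mol

ΔHrxn = -183.0 kcal/mol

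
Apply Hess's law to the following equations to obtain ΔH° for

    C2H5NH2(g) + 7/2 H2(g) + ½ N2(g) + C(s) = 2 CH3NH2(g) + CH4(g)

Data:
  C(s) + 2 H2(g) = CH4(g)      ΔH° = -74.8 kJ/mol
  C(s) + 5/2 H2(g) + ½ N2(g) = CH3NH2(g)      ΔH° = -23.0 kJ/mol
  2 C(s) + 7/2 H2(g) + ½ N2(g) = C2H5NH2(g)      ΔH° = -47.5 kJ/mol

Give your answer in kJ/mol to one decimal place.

equation 1 as written: -74.8 kJ/mol
equation 2 × 2: (2)·(-23.0) = -46.0 kJ/mol
equation 3 reversed: +47.5 kJ/mol
Summing the manipulated equations, ΔH° = (-74.8) + (-46.0) + (+47.5) = -73.3 kJ/mol

ΔH° = -73.3 kJ/mol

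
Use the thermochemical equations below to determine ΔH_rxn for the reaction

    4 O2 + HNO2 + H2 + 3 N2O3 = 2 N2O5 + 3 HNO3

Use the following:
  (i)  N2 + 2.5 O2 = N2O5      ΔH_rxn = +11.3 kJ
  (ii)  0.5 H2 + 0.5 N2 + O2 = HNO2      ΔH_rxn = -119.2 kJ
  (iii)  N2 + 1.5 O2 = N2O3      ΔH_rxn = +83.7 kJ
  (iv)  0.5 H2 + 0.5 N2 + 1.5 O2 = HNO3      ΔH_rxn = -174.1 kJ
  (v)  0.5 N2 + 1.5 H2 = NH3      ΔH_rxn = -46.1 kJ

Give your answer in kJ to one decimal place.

(i) × 2 (scale by 2 for the 2 N2O5): (2)·(+11.3) = +22.6 kJ
(ii) reversed (HNO2 must end up as a reactant): +119.2 kJ
(iii) reversed and × 3 (reverse to put N2O3 on the reactant side; ×3 to match 3 N2O3 in the target): (-3)·(+83.7) = -251.1 kJ
(iv) × 3 (scale by 3 for the 3 HNO3): (3)·(-174.1) = -522.3 kJ
(v): not needed (NH3 appears nowhere else).
By Hess's law, ΔH_rxn = (+22.6) + (+119.2) + (-251.1) + (-522.3) = -631.6 kJ

ΔH_rxn = -631.6 kJ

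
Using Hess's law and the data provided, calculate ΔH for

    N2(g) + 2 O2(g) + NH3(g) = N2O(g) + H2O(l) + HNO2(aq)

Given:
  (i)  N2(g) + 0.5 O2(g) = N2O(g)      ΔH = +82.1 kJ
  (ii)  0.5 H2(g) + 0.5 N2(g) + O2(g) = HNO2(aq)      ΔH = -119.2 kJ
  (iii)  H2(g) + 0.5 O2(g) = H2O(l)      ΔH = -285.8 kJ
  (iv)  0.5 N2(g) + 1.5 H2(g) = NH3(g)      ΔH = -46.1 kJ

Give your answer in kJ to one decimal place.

(i) as written (N2O(g) already on the product side): +82.1 kJ
(ii) as written (HNO2(aq) already on the product side): -119.2 kJ
(iii) as written (H2O(l) already on the product side): -285.8 kJ
(iv) reversed (NH3(g) must end up as a reactant): +46.1 kJ
ΔH = (+82.1) + (-119.2) + (-285.8) + (+46.1) = -276.8 kJ

ΔH = -276.8 kJ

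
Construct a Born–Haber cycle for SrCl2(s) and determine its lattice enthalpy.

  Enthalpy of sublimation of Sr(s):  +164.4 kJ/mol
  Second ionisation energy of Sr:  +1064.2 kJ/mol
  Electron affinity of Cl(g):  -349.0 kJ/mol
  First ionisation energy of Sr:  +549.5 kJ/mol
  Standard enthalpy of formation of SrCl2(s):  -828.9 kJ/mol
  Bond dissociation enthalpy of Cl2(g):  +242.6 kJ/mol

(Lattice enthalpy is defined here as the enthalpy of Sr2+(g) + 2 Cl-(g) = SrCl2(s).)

ΔHf° = 1·ΔHsub + 1·(ΣIE) + 1·D(Cl2) + 2·EA + U
-828.9 = 1·(+164.4) + 1·(+1613.7) + 1·(+242.6) + 2·(-349.0) + U
U = -828.9 − (+1322.7) = -2151.6 kJ/mol

U = -2151.6 kJ/mol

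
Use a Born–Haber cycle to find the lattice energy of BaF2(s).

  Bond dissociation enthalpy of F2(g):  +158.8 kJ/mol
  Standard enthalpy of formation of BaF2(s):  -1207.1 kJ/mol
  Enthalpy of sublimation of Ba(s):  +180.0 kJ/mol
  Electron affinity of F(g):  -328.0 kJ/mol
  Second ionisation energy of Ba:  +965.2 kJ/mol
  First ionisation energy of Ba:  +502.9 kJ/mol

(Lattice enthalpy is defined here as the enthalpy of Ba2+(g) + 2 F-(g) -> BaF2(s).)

U = -2358.0 kJ/mol

ΔHf° = 1·ΔHsub + 1·(ΣIE) + 1·D(F2) + 2·EA + U
-1207.1 = 1·(+180.0) + 1·(+1468.1) + 1·(+158.8) + 2·(-328.0) + U
U = -1207.1 − (+1150.9) = -2358.0 kJ/mol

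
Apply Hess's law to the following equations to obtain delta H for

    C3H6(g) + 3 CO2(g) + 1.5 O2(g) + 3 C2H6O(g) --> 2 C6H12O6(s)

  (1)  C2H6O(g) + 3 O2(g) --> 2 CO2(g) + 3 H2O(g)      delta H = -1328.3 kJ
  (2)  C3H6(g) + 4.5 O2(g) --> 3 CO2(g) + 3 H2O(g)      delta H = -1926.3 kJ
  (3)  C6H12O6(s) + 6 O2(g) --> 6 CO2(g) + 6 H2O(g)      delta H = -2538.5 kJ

delta H = -834.2 kJ

(1) × 3: (3)·(-1328.3) = -3984.9 kJ
(2) as written: -1926.3 kJ
(3) reversed and × 2: (-2)·(-2538.5) = +5077.0 kJ
By Hess's law, delta H = (-3984.9) + (-1926.3) + (+5077.0) = -834.2 kJ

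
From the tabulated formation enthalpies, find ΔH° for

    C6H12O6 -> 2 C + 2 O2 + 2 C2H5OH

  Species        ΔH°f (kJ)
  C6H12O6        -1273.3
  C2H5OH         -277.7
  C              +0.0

ΔH° = 717.9 kJ

Products: 2·(+0.0) + 2·(+0.0) + 2·(-277.7) = -555.4
Reactants: 1·(-1273.3) = -1273.3
ΔH° = (-555.4) − (-1273.3) = 717.9 kJ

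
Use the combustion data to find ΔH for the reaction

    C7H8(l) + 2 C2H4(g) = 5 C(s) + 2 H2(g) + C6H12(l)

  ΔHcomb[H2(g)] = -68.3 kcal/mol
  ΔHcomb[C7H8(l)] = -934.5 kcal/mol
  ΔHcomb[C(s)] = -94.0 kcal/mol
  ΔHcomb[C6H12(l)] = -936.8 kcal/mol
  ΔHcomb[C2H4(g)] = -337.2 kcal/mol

ΔH = -65.5 kcal/mol

With combustion enthalpies, reactants minus products:
= [1·(-934.5) + 2·(-337.2)] − [5·(-94.0) + 2·(-68.3) + 1·(-936.8)]
= -65.5 kcal/mol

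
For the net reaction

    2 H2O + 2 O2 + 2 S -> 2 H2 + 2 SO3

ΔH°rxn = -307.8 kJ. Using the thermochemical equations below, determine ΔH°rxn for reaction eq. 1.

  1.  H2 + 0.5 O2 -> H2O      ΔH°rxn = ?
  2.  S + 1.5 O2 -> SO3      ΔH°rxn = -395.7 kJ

ΔH°rxn = -241.8 kJ

eq. 1 reversed and × 2: contributes −2·x
eq. 2 × 2: (2)·(-395.7) = -791.4 kJ
-307.8 = (-791.4) − 2·x
x = (-307.8 − (-791.4)) / (-2) = -241.8 kJ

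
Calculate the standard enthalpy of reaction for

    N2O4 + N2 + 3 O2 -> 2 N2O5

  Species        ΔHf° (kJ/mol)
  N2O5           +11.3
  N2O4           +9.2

ΔH_rxn = 13.4 kJ/mol

Products: 2·(+11.3) = +22.6
Reactants: 1·(+9.2) + 1·(+0.0) + 3·(+0.0) = +9.2
ΔH_rxn = (+22.6) − (+9.2) = 13.4 kJ/mol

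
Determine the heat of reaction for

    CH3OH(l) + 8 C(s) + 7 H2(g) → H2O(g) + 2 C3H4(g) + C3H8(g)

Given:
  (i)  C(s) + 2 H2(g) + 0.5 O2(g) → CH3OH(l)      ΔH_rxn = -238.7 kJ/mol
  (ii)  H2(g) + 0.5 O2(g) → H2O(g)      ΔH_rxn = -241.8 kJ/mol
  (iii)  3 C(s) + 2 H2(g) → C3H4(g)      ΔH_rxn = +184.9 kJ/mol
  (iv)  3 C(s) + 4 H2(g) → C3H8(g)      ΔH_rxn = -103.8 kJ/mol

(i) reversed: +238.7 kJ/mol
(ii) as written: -241.8 kJ/mol
(iii) × 2: (2)·(+184.9) = +369.8 kJ/mol
(iv) as written: -103.8 kJ/mol
Since enthalpy is a state function, ΔH_rxn = (-1)·(-238.7) + (1)·(-241.8) + (2)·(+184.9) + (1)·(-103.8) = 262.9 kJ/mol

ΔH_rxn = 262.9 kJ/mol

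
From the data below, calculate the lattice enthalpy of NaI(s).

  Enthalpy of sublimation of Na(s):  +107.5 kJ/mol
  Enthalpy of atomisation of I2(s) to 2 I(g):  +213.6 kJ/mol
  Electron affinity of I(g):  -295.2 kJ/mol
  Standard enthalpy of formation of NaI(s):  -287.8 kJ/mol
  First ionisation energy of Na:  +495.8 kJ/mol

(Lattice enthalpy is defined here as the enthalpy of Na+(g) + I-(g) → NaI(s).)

ΔHf° = 1·ΔHsub + 1·(ΣIE) + 1/2·D(I2) + 1·EA + U
-287.8 = 1·(+107.5) + 1·(+495.8) + 1/2·(+213.6) + 1·(-295.2) + U
U = -287.8 − (+414.9) = -702.7 kJ/mol

U = -702.7 kJ/mol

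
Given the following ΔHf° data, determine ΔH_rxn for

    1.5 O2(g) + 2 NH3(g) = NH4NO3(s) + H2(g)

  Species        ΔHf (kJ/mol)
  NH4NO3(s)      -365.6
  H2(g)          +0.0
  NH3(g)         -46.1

ΔH°rxn = Σ nΔHf°(products) − Σ nΔHf°(reactants).
Products: 1·(-365.6) + 1·(+0.0) = -365.6
Reactants: 3/2·(+0.0) + 2·(-46.1) = -92.2
ΔH_rxn = (-365.6) − (-92.2) = -273.4 kJ/mol

ΔH_rxn = -273.4 kJ/mol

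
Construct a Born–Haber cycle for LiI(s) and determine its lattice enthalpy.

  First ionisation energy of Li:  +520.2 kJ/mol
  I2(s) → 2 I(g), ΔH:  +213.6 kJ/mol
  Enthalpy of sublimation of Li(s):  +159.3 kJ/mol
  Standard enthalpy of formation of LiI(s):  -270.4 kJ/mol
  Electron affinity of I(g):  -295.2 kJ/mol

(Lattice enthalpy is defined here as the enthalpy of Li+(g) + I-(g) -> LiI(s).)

U = -761.5 kJ/mol

ΔHf° = 1·ΔHsub + 1·(ΣIE) + 1/2·D(I2) + 1·EA + U
-270.4 = 1·(+159.3) + 1·(+520.2) + 1/2·(+213.6) + 1·(-295.2) + U
U = -270.4 − (+491.1) = -761.5 kJ/mol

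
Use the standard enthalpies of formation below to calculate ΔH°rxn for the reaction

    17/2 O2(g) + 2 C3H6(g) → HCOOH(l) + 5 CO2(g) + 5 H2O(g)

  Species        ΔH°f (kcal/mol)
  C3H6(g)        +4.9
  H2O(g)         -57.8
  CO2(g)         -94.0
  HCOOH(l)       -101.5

ΔH°rxn = -870.3 kcal/mol

ΔH°rxn = Σ nΔHf°(products) − Σ nΔHf°(reactants).
Products: 1·(-101.5) + 5·(-94.0) + 5·(-57.8) = -860.5
Reactants: 17/2·(+0.0) + 2·(+4.9) = +9.8
ΔH°rxn = (-860.5) − (+9.8) = -870.3 kcal/mol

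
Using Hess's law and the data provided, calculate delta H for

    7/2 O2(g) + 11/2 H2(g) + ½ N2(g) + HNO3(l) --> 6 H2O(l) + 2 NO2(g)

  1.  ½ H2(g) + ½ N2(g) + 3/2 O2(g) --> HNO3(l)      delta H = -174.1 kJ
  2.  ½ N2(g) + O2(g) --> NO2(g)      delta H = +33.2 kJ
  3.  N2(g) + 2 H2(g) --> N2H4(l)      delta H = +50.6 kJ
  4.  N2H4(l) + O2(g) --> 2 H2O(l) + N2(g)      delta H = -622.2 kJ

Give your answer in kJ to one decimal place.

eq. 1 reversed: +174.1 kJ
eq. 2 × 2: (2)·(+33.2) = +66.4 kJ
eq. 3 × 3: (3)·(+50.6) = +151.8 kJ
eq. 4 × 3: (3)·(-622.2) = -1866.6 kJ
delta H = (-1)·(-174.1) + (2)·(+33.2) + (3)·(+50.6) + (3)·(-622.2) = -1474.3 kJ

delta H = -1474.3 kJ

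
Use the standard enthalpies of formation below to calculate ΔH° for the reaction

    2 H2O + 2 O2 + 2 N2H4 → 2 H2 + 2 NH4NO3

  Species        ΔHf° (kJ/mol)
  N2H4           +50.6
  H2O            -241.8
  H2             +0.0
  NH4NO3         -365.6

ΔH° = -348.8 kJ/mol

ΔH°rxn = Σ nΔHf°(products) − Σ nΔHf°(reactants).
Products: 2·(+0.0) + 2·(-365.6) = -731.2
Reactants: 2·(-241.8) + 2·(+0.0) + 2·(+50.6) = -382.4
ΔH° = (-731.2) − (-382.4) = -348.8 kJ/mol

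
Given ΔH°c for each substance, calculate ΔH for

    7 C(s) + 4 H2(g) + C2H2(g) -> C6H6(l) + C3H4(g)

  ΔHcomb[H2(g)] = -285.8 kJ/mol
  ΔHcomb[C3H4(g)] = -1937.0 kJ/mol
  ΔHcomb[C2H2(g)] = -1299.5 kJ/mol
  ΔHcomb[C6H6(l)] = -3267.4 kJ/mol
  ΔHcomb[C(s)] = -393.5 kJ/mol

ΔH = 7.2 kJ/mol

With combustion enthalpies, reactants minus products:
= [7·(-393.5) + 4·(-285.8) + 1·(-1299.5)] − [1·(-3267.4) + 1·(-1937.0)]
= 7.2 kJ/mol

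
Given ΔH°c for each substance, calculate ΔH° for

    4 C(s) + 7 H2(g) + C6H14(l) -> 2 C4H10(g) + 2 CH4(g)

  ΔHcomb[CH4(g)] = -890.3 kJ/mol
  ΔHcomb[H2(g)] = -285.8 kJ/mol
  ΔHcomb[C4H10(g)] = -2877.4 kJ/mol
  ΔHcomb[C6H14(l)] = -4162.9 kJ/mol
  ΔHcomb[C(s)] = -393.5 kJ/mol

Using ΔH = Σ nΔHc°(reactants) − Σ nΔHc°(products):
= [4·(-393.5) + 7·(-285.8) + 1·(-4162.9)] − [2·(-2877.4) + 2·(-890.3)]
= -202.1 kJ/mol

ΔH° = -202.1 kJ/mol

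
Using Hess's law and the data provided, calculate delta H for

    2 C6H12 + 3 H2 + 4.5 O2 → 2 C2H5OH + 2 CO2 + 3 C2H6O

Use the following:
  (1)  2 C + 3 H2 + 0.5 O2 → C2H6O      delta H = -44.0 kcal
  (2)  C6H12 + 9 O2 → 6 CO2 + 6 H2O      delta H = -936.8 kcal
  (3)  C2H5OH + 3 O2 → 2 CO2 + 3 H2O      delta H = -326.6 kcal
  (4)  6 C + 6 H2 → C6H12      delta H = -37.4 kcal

delta H = -378.2 kcal

(1) × 3: (3)·(-44.0) = -132.0 kcal
(2) as written: -936.8 kcal
(3) reversed and × 2: (-2)·(-326.6) = +653.2 kcal
(4) reversed: +37.4 kcal
Since enthalpy is a state function, delta H = (3)·(-44.0) + (1)·(-936.8) + (-2)·(-326.6) + (-1)·(-37.4) = -378.2 kcal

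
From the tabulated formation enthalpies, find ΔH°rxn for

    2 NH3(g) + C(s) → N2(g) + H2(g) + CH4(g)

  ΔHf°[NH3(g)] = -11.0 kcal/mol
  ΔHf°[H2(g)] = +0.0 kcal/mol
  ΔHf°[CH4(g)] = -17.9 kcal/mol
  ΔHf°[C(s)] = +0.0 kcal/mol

Products: 1·(+0.0) + 1·(+0.0) + 1·(-17.9) = -17.9
Reactants: 2·(-11.0) + 1·(+0.0) = -22.0
ΔH°rxn = (-17.9) − (-22.0) = 4.1 kcal/mol

ΔH°rxn = 4.1 kcal/mol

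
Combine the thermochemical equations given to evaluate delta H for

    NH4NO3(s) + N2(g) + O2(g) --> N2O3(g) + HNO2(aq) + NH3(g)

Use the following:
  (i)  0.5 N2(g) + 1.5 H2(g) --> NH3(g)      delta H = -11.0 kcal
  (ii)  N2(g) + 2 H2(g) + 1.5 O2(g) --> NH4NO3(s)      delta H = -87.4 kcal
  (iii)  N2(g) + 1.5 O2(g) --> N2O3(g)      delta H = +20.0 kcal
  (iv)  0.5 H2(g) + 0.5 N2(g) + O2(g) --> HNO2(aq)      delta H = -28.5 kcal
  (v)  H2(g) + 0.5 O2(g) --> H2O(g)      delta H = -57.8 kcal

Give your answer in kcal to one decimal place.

delta H = 67.9 kcal

(i) as written: -11.0 kcal
(ii) reversed: +87.4 kcal
(iii) as written: +20.0 kcal
(iv) as written: -28.5 kcal
(v): not needed.
delta H = (-11.0) + (+87.4) + (+20.0) + (-28.5) = 67.9 kcal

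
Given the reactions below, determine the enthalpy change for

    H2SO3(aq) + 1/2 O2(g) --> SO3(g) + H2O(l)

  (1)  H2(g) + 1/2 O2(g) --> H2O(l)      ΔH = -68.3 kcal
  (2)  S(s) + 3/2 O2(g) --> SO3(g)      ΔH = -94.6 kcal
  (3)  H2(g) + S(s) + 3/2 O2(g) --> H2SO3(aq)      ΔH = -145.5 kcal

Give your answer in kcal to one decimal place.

ΔH = -17.4 kcal

(1) as written: -68.3 kcal
(2) as written: -94.6 kcal
(3) reversed: +145.5 kcal
ΔH = (-68.3) + (-94.6) + (+145.5) = -17.4 kcal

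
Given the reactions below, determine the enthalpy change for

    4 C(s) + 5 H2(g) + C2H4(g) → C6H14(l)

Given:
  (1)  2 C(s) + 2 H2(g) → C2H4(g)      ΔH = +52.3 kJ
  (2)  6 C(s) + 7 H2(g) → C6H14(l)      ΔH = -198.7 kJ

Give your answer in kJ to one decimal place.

ΔH = -251.0 kJ

(1) reversed (C2H4(g) must end up as a reactant): -52.3 kJ
(2) as written (C6H14(l) already on the product side): -198.7 kJ
Since enthalpy is a state function, ΔH = (-52.3) + (-198.7) = -251.0 kJ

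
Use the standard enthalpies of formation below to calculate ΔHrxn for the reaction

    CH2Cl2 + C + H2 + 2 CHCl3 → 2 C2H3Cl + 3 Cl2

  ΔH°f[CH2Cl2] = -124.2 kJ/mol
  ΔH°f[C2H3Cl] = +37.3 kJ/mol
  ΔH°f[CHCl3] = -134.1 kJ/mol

Products: 2·(+37.3) + 3·(+0.0) = +74.6
Reactants: 1·(-124.2) + 1·(+0.0) + 1·(+0.0) + 2·(-134.1) = -392.4
ΔHrxn = (+74.6) − (-392.4) = 467.0 kJ/mol

ΔHrxn = 467.0 kJ/mol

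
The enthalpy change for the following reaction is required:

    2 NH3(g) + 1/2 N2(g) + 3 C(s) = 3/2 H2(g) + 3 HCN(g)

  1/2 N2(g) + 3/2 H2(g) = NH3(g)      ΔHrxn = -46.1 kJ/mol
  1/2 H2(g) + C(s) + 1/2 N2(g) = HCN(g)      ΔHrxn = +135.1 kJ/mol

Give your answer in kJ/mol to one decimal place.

equation 1 reversed and × 2: (-2)·(-46.1) = +92.2 kJ/mol
equation 2 × 3: (3)·(+135.1) = +405.3 kJ/mol
ΔHrxn = (-2)·(-46.1) + (3)·(+135.1) = 497.5 kJ/mol

ΔHrxn = 497.5 kJ/mol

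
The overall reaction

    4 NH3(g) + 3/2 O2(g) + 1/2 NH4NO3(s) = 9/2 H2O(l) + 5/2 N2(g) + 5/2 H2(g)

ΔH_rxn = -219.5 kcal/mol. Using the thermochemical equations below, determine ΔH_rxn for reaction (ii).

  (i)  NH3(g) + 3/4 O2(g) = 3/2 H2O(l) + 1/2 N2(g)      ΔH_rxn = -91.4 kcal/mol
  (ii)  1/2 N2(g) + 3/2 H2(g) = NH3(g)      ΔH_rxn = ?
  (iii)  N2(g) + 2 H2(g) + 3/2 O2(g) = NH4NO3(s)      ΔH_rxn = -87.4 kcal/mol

(i) × 3: (3)·(-91.4) = -274.2 kcal/mol
(ii) reversed: contributes −x
(iii) reversed and × 1/2: (-1/2)·(-87.4) = +43.7 kcal/mol
-219.5 = (-274.2) + (+43.7) − x
x = (-219.5 − (-230.5)) / (-1) = -11.0 kcal/mol

ΔH_rxn = -11.0 kcal/mol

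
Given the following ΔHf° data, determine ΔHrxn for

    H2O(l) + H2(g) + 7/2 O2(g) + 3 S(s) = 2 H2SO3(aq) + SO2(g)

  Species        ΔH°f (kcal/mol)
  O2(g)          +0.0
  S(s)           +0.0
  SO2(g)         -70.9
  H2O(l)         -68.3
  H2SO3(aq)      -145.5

ΔHrxn = -293.6 kcal/mol

Products: 2·(-145.5) + 1·(-70.9) = -361.9
Reactants: 1·(-68.3) + 1·(+0.0) + 7/2·(+0.0) + 3·(+0.0) = -68.3
ΔHrxn = (-361.9) − (-68.3) = -293.6 kcal/mol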